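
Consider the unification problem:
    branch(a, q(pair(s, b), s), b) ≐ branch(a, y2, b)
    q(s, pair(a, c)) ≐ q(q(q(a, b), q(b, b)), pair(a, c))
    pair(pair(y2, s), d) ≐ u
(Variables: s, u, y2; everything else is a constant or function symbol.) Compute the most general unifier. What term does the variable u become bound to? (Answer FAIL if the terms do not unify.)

Decompose branch/3: a ≐ a,  q(pair(s, b), s) ≐ y2,  b ≐ b.
Delete trivial equation a ≐ a.
Bind y2 := q(pair(s, b), s); substituting into the one remaining equation that mentions y2 gives: pair(pair(q(pair(s, b), s), s), d) ≐ u.
Delete trivial equation b ≐ b.
Decompose q/2: s ≐ q(q(a, b), q(b, b)),  pair(a, c) ≐ pair(a, c).
Bind s := q(q(a, b), q(b, b)); substituting into the one remaining equation that mentions s gives: pair(pair(q(pair(q(q(a, b), q(b, b)), b), q(q(a, b), q(b, b))), q(q(a, b), q(b, b))), d) ≐ u. Substituting into the earlier binding gives y2 := q(pair(q(q(a, b), q(b, b)), b), q(q(a, b), q(b, b))).
Delete trivial equation pair(a, c) ≐ pair(a, c).
Bind u := pair(pair(q(pair(q(q(a, b), q(b, b)), b), q(q(a, b), q(b, b))), q(q(a, b), q(b, b))), d).
MGU = { y2 -> q(pair(q(q(a, b), q(b, b)), b), q(q(a, b), q(b, b))), s -> q(q(a, b), q(b, b)), u -> pair(pair(q(pair(q(q(a, b), q(b, b)), b), q(q(a, b), q(b, b))), q(q(a, b), q(b, b))), d) }, so u -> pair(pair(q(pair(q(q(a, b), q(b, b)), b), q(q(a, b), q(b, b))), q(q(a, b), q(b, b))), d).

pair(pair(q(pair(q(q(a, b), q(b, b)), b), q(q(a, b), q(b, b))), q(q(a, b), q(b, b))), d)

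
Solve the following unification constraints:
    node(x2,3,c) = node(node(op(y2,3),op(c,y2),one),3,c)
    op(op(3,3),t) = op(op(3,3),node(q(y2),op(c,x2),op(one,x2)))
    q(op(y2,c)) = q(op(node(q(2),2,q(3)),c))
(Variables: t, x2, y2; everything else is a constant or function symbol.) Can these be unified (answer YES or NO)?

YES

Decompose node/3: x2 = node(op(y2,3),op(c,y2),one),  3 = 3,  c = c.
Bind x2 := node(op(y2,3),op(c,y2),one); substituting into the one remaining equation that mentions x2 gives: op(op(3,3),t) = op(op(3,3),node(q(y2),op(c,node(op(y2,3),op(c,y2),one)),op(one,node(op(y2,3),op(c,y2),one)))).
Delete trivial equation 3 = 3.
Delete trivial equation c = c.
Decompose op/2: op(3,3) = op(3,3),  t = node(q(y2),op(c,node(op(y2,3),op(c,y2),one)),op(one,node(op(y2,3),op(c,y2),one))).
Delete trivial equation op(3,3) = op(3,3).
Bind t := node(q(y2),op(c,node(op(y2,3),op(c,y2),one)),op(one,node(op(y2,3),op(c,y2),one))); no other remaining equation mentions t.
Decompose q/1: op(y2,c) = op(node(q(2),2,q(3)),c).
Decompose op/2: y2 = node(q(2),2,q(3)),  c = c.
Bind y2 := node(q(2),2,q(3)); no other remaining equation mentions y2. Substituting into the earlier bindings gives x2 := node(op(node(q(2),2,q(3)),3),op(c,node(q(2),2,q(3))),one), t := node(q(node(q(2),2,q(3))),op(c,node(op(node(q(2),2,q(3)),3),op(c,node(q(2),2,q(3))),one)),op(one,node(op(node(q(2),2,q(3)),3),op(c,node(q(2),2,q(3))),one))).
Delete trivial equation c = c.
No equations remain and no clash or occurs-check failure arose, so a unifier exists.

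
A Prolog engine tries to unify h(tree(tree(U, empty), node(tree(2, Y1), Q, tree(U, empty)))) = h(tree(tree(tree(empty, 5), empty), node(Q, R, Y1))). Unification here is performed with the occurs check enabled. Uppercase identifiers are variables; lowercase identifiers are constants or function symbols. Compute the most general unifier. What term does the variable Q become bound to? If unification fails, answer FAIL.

Decompose h/1: tree(tree(U, empty), node(tree(2, Y1), Q, tree(U, empty))) = tree(tree(tree(empty, 5), empty), node(Q, R, Y1)).
Decompose tree/2: tree(U, empty) = tree(tree(empty, 5), empty),  node(tree(2, Y1), Q, tree(U, empty)) = node(Q, R, Y1).
Decompose tree/2: U = tree(empty, 5),  empty = empty.
Bind U := tree(empty, 5); substituting into the one remaining equation that mentions U gives: node(tree(2, Y1), Q, tree(tree(empty, 5), empty)) = node(Q, R, Y1).
Delete trivial equation empty = empty.
Decompose node/3: tree(2, Y1) = Q,  Q = R,  tree(tree(empty, 5), empty) = Y1.
Bind Q := tree(2, Y1); substituting into the one remaining equation that mentions Q gives: tree(2, Y1) = R.
Bind R := tree(2, Y1); no other remaining equation mentions R.
Bind Y1 := tree(tree(empty, 5), empty). Substituting into the earlier bindings gives Q := tree(2, tree(tree(empty, 5), empty)), R := tree(2, tree(tree(empty, 5), empty)).
MGU = { U -> tree(empty, 5), Q -> tree(2, tree(tree(empty, 5), empty)), R -> tree(2, tree(tree(empty, 5), empty)), Y1 -> tree(tree(empty, 5), empty) }, so Q -> tree(2, tree(tree(empty, 5), empty)).

tree(2, tree(tree(empty, 5), empty))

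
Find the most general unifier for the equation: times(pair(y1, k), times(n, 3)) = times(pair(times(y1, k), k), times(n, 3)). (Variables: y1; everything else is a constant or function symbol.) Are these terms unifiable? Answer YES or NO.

Decompose times/2: pair(y1, k) = pair(times(y1, k), k),  times(n, 3) = times(n, 3).
Decompose pair/2: y1 = times(y1, k),  k = k.
Occurs check fails: y1 occurs in times(y1, k); the equation y1 = times(y1, k) has no finite solution.

NO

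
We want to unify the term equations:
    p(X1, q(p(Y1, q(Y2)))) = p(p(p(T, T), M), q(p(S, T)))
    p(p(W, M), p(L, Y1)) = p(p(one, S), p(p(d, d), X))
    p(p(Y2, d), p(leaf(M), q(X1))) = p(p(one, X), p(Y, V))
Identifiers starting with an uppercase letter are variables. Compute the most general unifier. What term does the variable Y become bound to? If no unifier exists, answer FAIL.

leaf(d)

Decompose p/2: X1 = p(p(T, T), M),  q(p(Y1, q(Y2))) = q(p(S, T)).
Bind X1 := p(p(T, T), M); substituting into the one remaining equation that mentions X1 gives: p(p(Y2, d), p(leaf(M), q(p(p(T, T), M)))) = p(p(one, X), p(Y, V)).
Decompose q/1: p(Y1, q(Y2)) = p(S, T).
Decompose p/2: Y1 = S,  q(Y2) = T.
Bind Y1 := S; substituting into the one remaining equation that mentions Y1 gives: p(p(W, M), p(L, S)) = p(p(one, S), p(p(d, d), X)).
Bind T := q(Y2); substituting into the one remaining equation that mentions T gives: p(p(Y2, d), p(leaf(M), q(p(p(q(Y2), q(Y2)), M)))) = p(p(one, X), p(Y, V)). Substituting into the earlier binding gives X1 := p(p(q(Y2), q(Y2)), M).
Decompose p/2: p(W, M) = p(one, S),  p(L, S) = p(p(d, d), X).
Decompose p/2: W = one,  M = S.
Bind W := one; no other remaining equation mentions W.
Bind M := S; substituting into the one remaining equation that mentions M gives: p(p(Y2, d), p(leaf(S), q(p(p(q(Y2), q(Y2)), S)))) = p(p(one, X), p(Y, V)). Substituting into the earlier binding gives X1 := p(p(q(Y2), q(Y2)), S).
Decompose p/2: L = p(d, d),  S = X.
Bind L := p(d, d); no other remaining equation mentions L.
Bind S := X; substituting into the remaining equation gives: p(p(Y2, d), p(leaf(X), q(p(p(q(Y2), q(Y2)), X)))) = p(p(one, X), p(Y, V)). Substituting into the earlier bindings gives X1 := p(p(q(Y2), q(Y2)), X), Y1 := X, M := X.
Decompose p/2: p(Y2, d) = p(one, X),  p(leaf(X), q(p(p(q(Y2), q(Y2)), X))) = p(Y, V).
Decompose p/2: Y2 = one,  d = X.
Bind Y2 := one; substituting into the one remaining equation that mentions Y2 gives: p(leaf(X), q(p(p(q(one), q(one)), X))) = p(Y, V). Substituting into the earlier bindings gives X1 := p(p(q(one), q(one)), X), T := q(one).
Bind X := d; substituting into the remaining equation gives: p(leaf(d), q(p(p(q(one), q(one)), d))) = p(Y, V). Substituting into the earlier bindings gives X1 := p(p(q(one), q(one)), d), Y1 := d, M := d, S := d.
Decompose p/2: leaf(d) = Y,  q(p(p(q(one), q(one)), d)) = V.
Bind Y := leaf(d); no other remaining equation mentions Y.
Bind V := q(p(p(q(one), q(one)), d)).
MGU = { X1 := p(p(q(one), q(one)), d), Y1 := d, T := q(one), W := one, M := d, L := p(d, d), S := d, Y2 := one, X := d, Y := leaf(d), V := q(p(p(q(one), q(one)), d)) }, so Y := leaf(d).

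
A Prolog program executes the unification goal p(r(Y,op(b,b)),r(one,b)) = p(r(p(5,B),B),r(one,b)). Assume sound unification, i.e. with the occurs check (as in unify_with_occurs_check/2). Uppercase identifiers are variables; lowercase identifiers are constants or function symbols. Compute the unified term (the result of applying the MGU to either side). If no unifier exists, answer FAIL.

p(r(p(5,op(b,b)),op(b,b)),r(one,b))

Decompose p/2: r(Y,op(b,b)) = r(p(5,B),B),  r(one,b) = r(one,b).
Decompose r/2: Y = p(5,B),  op(b,b) = B.
Bind Y := p(5,B); no other remaining equation mentions Y.
Bind B := op(b,b); no other remaining equation mentions B. Substituting into the earlier binding gives Y := p(5,op(b,b)).
Delete trivial equation r(one,b) = r(one,b).
Applying the MGU to either side gives p(r(p(5,op(b,b)),op(b,b)),r(one,b)).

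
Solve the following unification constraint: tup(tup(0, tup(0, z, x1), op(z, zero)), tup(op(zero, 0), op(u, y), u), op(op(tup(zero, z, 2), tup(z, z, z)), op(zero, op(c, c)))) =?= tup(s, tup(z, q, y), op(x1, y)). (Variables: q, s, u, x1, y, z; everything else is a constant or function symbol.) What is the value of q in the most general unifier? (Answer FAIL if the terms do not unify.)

op(op(zero, op(c, c)), op(zero, op(c, c)))

Decompose tup/3: tup(0, tup(0, z, x1), op(z, zero)) =?= s,  tup(op(zero, 0), op(u, y), u) =?= tup(z, q, y),  op(op(tup(zero, z, 2), tup(z, z, z)), op(zero, op(c, c))) =?= op(x1, y).
Bind s := tup(0, tup(0, z, x1), op(z, zero)); no other remaining equation mentions s.
Decompose tup/3: op(zero, 0) =?= z,  op(u, y) =?= q,  u =?= y.
Bind z := op(zero, 0); substituting into the one remaining equation that mentions z gives: op(op(tup(zero, op(zero, 0), 2), tup(op(zero, 0), op(zero, 0), op(zero, 0))), op(zero, op(c, c))) =?= op(x1, y). Substituting into the earlier binding gives s := tup(0, tup(0, op(zero, 0), x1), op(op(zero, 0), zero)).
Bind q := op(u, y); no other remaining equation mentions q.
Bind u := y; no other remaining equation mentions u. Substituting into the earlier binding gives q := op(y, y).
Decompose op/2: op(tup(zero, op(zero, 0), 2), tup(op(zero, 0), op(zero, 0), op(zero, 0))) =?= x1,  op(zero, op(c, c)) =?= y.
Bind x1 := op(tup(zero, op(zero, 0), 2), tup(op(zero, 0), op(zero, 0), op(zero, 0))); no other remaining equation mentions x1. Substituting into the earlier binding gives s := tup(0, tup(0, op(zero, 0), op(tup(zero, op(zero, 0), 2), tup(op(zero, 0), op(zero, 0), op(zero, 0)))), op(op(zero, 0), zero)).
Bind y := op(zero, op(c, c)). Substituting into the earlier bindings gives q := op(op(zero, op(c, c)), op(zero, op(c, c))), u := op(zero, op(c, c)).
MGU = { s -> tup(0, tup(0, op(zero, 0), op(tup(zero, op(zero, 0), 2), tup(op(zero, 0), op(zero, 0), op(zero, 0)))), op(op(zero, 0), zero)), z -> op(zero, 0), q -> op(op(zero, op(c, c)), op(zero, op(c, c))), u -> op(zero, op(c, c)), x1 -> op(tup(zero, op(zero, 0), 2), tup(op(zero, 0), op(zero, 0), op(zero, 0))), y -> op(zero, op(c, c)) }, so q -> op(op(zero, op(c, c)), op(zero, op(c, c))).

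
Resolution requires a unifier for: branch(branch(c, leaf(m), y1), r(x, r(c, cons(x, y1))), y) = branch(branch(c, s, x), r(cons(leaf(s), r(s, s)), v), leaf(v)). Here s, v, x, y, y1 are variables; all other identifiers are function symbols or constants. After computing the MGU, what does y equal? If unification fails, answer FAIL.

leaf(r(c, cons(cons(leaf(leaf(m)), r(leaf(m), leaf(m))), cons(leaf(leaf(m)), r(leaf(m), leaf(m))))))

Decompose branch/3: branch(c, leaf(m), y1) = branch(c, s, x),  r(x, r(c, cons(x, y1))) = r(cons(leaf(s), r(s, s)), v),  y = leaf(v).
Decompose branch/3: c = c,  leaf(m) = s,  y1 = x.
Delete trivial equation c = c.
Bind s := leaf(m); substituting into the one remaining equation that mentions s gives: r(x, r(c, cons(x, y1))) = r(cons(leaf(leaf(m)), r(leaf(m), leaf(m))), v).
Bind y1 := x; substituting into the one remaining equation that mentions y1 gives: r(x, r(c, cons(x, x))) = r(cons(leaf(leaf(m)), r(leaf(m), leaf(m))), v).
Decompose r/2: x = cons(leaf(leaf(m)), r(leaf(m), leaf(m))),  r(c, cons(x, x)) = v.
Bind x := cons(leaf(leaf(m)), r(leaf(m), leaf(m))); substituting into the one remaining equation that mentions x gives: r(c, cons(cons(leaf(leaf(m)), r(leaf(m), leaf(m))), cons(leaf(leaf(m)), r(leaf(m), leaf(m))))) = v. Substituting into the earlier binding gives y1 := cons(leaf(leaf(m)), r(leaf(m), leaf(m))).
Bind v := r(c, cons(cons(leaf(leaf(m)), r(leaf(m), leaf(m))), cons(leaf(leaf(m)), r(leaf(m), leaf(m))))); substituting into the remaining equation gives: y = leaf(r(c, cons(cons(leaf(leaf(m)), r(leaf(m), leaf(m))), cons(leaf(leaf(m)), r(leaf(m), leaf(m)))))).
Bind y := leaf(r(c, cons(cons(leaf(leaf(m)), r(leaf(m), leaf(m))), cons(leaf(leaf(m)), r(leaf(m), leaf(m)))))).
MGU = { s := leaf(m), y1 := cons(leaf(leaf(m)), r(leaf(m), leaf(m))), x := cons(leaf(leaf(m)), r(leaf(m), leaf(m))), v := r(c, cons(cons(leaf(leaf(m)), r(leaf(m), leaf(m))), cons(leaf(leaf(m)), r(leaf(m), leaf(m))))), y := leaf(r(c, cons(cons(leaf(leaf(m)), r(leaf(m), leaf(m))), cons(leaf(leaf(m)), r(leaf(m), leaf(m)))))) }, so y := leaf(r(c, cons(cons(leaf(leaf(m)), r(leaf(m), leaf(m))), cons(leaf(leaf(m)), r(leaf(m), leaf(m)))))).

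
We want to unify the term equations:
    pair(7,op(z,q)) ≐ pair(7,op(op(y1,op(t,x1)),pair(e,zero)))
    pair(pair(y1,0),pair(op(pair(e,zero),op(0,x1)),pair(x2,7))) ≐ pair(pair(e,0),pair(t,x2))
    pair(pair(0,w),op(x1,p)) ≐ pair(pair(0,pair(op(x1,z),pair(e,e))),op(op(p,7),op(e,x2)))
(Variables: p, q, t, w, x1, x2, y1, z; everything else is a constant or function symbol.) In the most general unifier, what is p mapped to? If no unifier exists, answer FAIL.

Decompose pair/2: 7 ≐ 7,  op(z,q) ≐ op(op(y1,op(t,x1)),pair(e,zero)).
Delete trivial equation 7 ≐ 7.
Decompose op/2: z ≐ op(y1,op(t,x1)),  q ≐ pair(e,zero).
Bind z := op(y1,op(t,x1)); substituting into the one remaining equation that mentions z gives: pair(pair(0,w),op(x1,p)) ≐ pair(pair(0,pair(op(x1,op(y1,op(t,x1))),pair(e,e))),op(op(p,7),op(e,x2))).
Bind q := pair(e,zero); no other remaining equation mentions q.
Decompose pair/2: pair(y1,0) ≐ pair(e,0),  pair(op(pair(e,zero),op(0,x1)),pair(x2,7)) ≐ pair(t,x2).
Decompose pair/2: y1 ≐ e,  0 ≐ 0.
Bind y1 := e; substituting into the one remaining equation that mentions y1 gives: pair(pair(0,w),op(x1,p)) ≐ pair(pair(0,pair(op(x1,op(e,op(t,x1))),pair(e,e))),op(op(p,7),op(e,x2))). Substituting into the earlier binding gives z := op(e,op(t,x1)).
Delete trivial equation 0 ≐ 0.
Decompose pair/2: op(pair(e,zero),op(0,x1)) ≐ t,  pair(x2,7) ≐ x2.
Bind t := op(pair(e,zero),op(0,x1)); substituting into the one remaining equation that mentions t gives: pair(pair(0,w),op(x1,p)) ≐ pair(pair(0,pair(op(x1,op(e,op(op(pair(e,zero),op(0,x1)),x1))),pair(e,e))),op(op(p,7),op(e,x2))). Substituting into the earlier binding gives z := op(e,op(op(pair(e,zero),op(0,x1)),x1)).
Occurs check fails: x2 occurs in pair(x2,7); the equation x2 ≐ pair(x2,7) has no finite solution.

FAIL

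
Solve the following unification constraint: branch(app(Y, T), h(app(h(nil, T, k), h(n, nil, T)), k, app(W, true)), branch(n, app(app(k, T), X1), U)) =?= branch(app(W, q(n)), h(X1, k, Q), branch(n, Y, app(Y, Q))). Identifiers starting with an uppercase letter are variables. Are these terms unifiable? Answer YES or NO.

Decompose branch/3: app(Y, T) =?= app(W, q(n)),  h(app(h(nil, T, k), h(n, nil, T)), k, app(W, true)) =?= h(X1, k, Q),  branch(n, app(app(k, T), X1), U) =?= branch(n, Y, app(Y, Q)).
Decompose app/2: Y =?= W,  T =?= q(n).
Bind Y := W; substituting into the one remaining equation that mentions Y gives: branch(n, app(app(k, T), X1), U) =?= branch(n, W, app(W, Q)).
Bind T := q(n); substituting into the remaining equations gives: h(app(h(nil, q(n), k), h(n, nil, q(n))), k, app(W, true)) =?= h(X1, k, Q),  branch(n, app(app(k, q(n)), X1), U) =?= branch(n, W, app(W, Q)).
Decompose h/3: app(h(nil, q(n), k), h(n, nil, q(n))) =?= X1,  k =?= k,  app(W, true) =?= Q.
Bind X1 := app(h(nil, q(n), k), h(n, nil, q(n))); substituting into the one remaining equation that mentions X1 gives: branch(n, app(app(k, q(n)), app(h(nil, q(n), k), h(n, nil, q(n)))), U) =?= branch(n, W, app(W, Q)).
Delete trivial equation k =?= k.
Bind Q := app(W, true); substituting into the remaining equation gives: branch(n, app(app(k, q(n)), app(h(nil, q(n), k), h(n, nil, q(n)))), U) =?= branch(n, W, app(W, app(W, true))).
Decompose branch/3: n =?= n,  app(app(k, q(n)), app(h(nil, q(n), k), h(n, nil, q(n)))) =?= W,  U =?= app(W, app(W, true)).
Delete trivial equation n =?= n.
Bind W := app(app(k, q(n)), app(h(nil, q(n), k), h(n, nil, q(n)))); substituting into the remaining equation gives: U =?= app(app(app(k, q(n)), app(h(nil, q(n), k), h(n, nil, q(n)))), app(app(app(k, q(n)), app(h(nil, q(n), k), h(n, nil, q(n)))), true)). Substituting into the earlier bindings gives Y := app(app(k, q(n)), app(h(nil, q(n), k), h(n, nil, q(n)))), Q := app(app(app(k, q(n)), app(h(nil, q(n), k), h(n, nil, q(n)))), true).
Bind U := app(app(app(k, q(n)), app(h(nil, q(n), k), h(n, nil, q(n)))), app(app(app(k, q(n)), app(h(nil, q(n), k), h(n, nil, q(n)))), true)).
No equations remain and no clash or occurs-check failure arose, so a unifier exists.

YES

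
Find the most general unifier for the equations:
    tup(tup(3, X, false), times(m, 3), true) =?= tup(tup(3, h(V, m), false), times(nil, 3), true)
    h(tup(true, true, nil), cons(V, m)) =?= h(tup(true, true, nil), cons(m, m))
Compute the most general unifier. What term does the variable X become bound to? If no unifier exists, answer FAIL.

Decompose tup/3: tup(3, X, false) =?= tup(3, h(V, m), false),  times(m, 3) =?= times(nil, 3),  true =?= true.
Decompose tup/3: 3 =?= 3,  X =?= h(V, m),  false =?= false.
Delete trivial equation 3 =?= 3.
Bind X := h(V, m); no other remaining equation mentions X.
Delete trivial equation false =?= false.
Decompose times/2: m =?= nil,  3 =?= 3.
Clash: constants m and nil differ; no unifier exists.

FAIL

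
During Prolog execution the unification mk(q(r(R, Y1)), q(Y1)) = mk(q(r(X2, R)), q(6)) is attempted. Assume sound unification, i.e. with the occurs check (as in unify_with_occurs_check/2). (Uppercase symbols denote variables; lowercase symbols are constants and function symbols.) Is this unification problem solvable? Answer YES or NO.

Decompose mk/2: q(r(R, Y1)) = q(r(X2, R)),  q(Y1) = q(6).
Decompose q/1: r(R, Y1) = r(X2, R).
Decompose r/2: R = X2,  Y1 = R.
Bind R := X2; substituting into the one remaining equation that mentions R gives: Y1 = X2.
Bind Y1 := X2; substituting into the remaining equation gives: q(X2) = q(6).
Decompose q/1: X2 = 6.
Bind X2 := 6. Substituting into the earlier bindings gives R := 6, Y1 := 6.
No equations remain and no clash or occurs-check failure arose, so a unifier exists.

YES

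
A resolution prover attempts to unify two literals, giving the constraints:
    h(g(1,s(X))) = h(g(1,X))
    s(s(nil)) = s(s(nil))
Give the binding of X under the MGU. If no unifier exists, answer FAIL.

Decompose h/1: g(1,s(X)) = g(1,X).
Decompose g/2: 1 = 1,  s(X) = X.
Delete trivial equation 1 = 1.
Occurs check fails: X occurs in s(X); the equation X = s(X) has no finite solution.

FAIL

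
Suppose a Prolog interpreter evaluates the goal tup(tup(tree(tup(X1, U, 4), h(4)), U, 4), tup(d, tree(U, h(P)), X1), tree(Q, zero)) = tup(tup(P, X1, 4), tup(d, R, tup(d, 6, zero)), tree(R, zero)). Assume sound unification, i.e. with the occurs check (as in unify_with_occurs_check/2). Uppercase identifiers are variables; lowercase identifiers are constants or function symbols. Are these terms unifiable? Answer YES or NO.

Decompose tup/3: tup(tree(tup(X1, U, 4), h(4)), U, 4) = tup(P, X1, 4),  tup(d, tree(U, h(P)), X1) = tup(d, R, tup(d, 6, zero)),  tree(Q, zero) = tree(R, zero).
Decompose tup/3: tree(tup(X1, U, 4), h(4)) = P,  U = X1,  4 = 4.
Bind P := tree(tup(X1, U, 4), h(4)); substituting into the one remaining equation that mentions P gives: tup(d, tree(U, h(tree(tup(X1, U, 4), h(4)))), X1) = tup(d, R, tup(d, 6, zero)).
Bind U := X1; substituting into the one remaining equation that mentions U gives: tup(d, tree(X1, h(tree(tup(X1, X1, 4), h(4)))), X1) = tup(d, R, tup(d, 6, zero)). Substituting into the earlier binding gives P := tree(tup(X1, X1, 4), h(4)).
Delete trivial equation 4 = 4.
Decompose tup/3: d = d,  tree(X1, h(tree(tup(X1, X1, 4), h(4)))) = R,  X1 = tup(d, 6, zero).
Delete trivial equation d = d.
Bind R := tree(X1, h(tree(tup(X1, X1, 4), h(4)))); substituting into the one remaining equation that mentions R gives: tree(Q, zero) = tree(tree(X1, h(tree(tup(X1, X1, 4), h(4)))), zero).
Bind X1 := tup(d, 6, zero); substituting into the remaining equation gives: tree(Q, zero) = tree(tree(tup(d, 6, zero), h(tree(tup(tup(d, 6, zero), tup(d, 6, zero), 4), h(4)))), zero). Substituting into the earlier bindings gives P := tree(tup(tup(d, 6, zero), tup(d, 6, zero), 4), h(4)), U := tup(d, 6, zero), R := tree(tup(d, 6, zero), h(tree(tup(tup(d, 6, zero), tup(d, 6, zero), 4), h(4)))).
Decompose tree/2: Q = tree(tup(d, 6, zero), h(tree(tup(tup(d, 6, zero), tup(d, 6, zero), 4), h(4)))),  zero = zero.
Bind Q := tree(tup(d, 6, zero), h(tree(tup(tup(d, 6, zero), tup(d, 6, zero), 4), h(4)))); no other remaining equation mentions Q.
Delete trivial equation zero = zero.
No equations remain and no clash or occurs-check failure arose, so a unifier exists.

YES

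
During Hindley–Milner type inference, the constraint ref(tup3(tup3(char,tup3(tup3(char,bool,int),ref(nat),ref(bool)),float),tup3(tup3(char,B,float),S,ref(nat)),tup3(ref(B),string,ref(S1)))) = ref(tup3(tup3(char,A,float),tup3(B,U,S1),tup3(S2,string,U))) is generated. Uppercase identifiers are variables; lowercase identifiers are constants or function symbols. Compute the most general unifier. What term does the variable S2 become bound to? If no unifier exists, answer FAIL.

Decompose ref/1: tup3(tup3(char,tup3(tup3(char,bool,int),ref(nat),ref(bool)),float),tup3(tup3(char,B,float),S,ref(nat)),tup3(ref(B),string,ref(S1))) = tup3(tup3(char,A,float),tup3(B,U,S1),tup3(S2,string,U)).
Decompose tup3/3: tup3(char,tup3(tup3(char,bool,int),ref(nat),ref(bool)),float) = tup3(char,A,float),  tup3(tup3(char,B,float),S,ref(nat)) = tup3(B,U,S1),  tup3(ref(B),string,ref(S1)) = tup3(S2,string,U).
Decompose tup3/3: char = char,  tup3(tup3(char,bool,int),ref(nat),ref(bool)) = A,  float = float.
Delete trivial equation char = char.
Bind A := tup3(tup3(char,bool,int),ref(nat),ref(bool)); no other remaining equation mentions A.
Delete trivial equation float = float.
Decompose tup3/3: tup3(char,B,float) = B,  S = U,  ref(nat) = S1.
Occurs check fails: B occurs in tup3(char,B,float); the equation B = tup3(char,B,float) has no finite solution.

FAIL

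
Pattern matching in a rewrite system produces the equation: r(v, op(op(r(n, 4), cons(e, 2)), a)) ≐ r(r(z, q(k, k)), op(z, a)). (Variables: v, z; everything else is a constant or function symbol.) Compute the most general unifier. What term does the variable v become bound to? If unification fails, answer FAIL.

Decompose r/2: v ≐ r(z, q(k, k)),  op(op(r(n, 4), cons(e, 2)), a) ≐ op(z, a).
Bind v := r(z, q(k, k)); no other remaining equation mentions v.
Decompose op/2: op(r(n, 4), cons(e, 2)) ≐ z,  a ≐ a.
Bind z := op(r(n, 4), cons(e, 2)); no other remaining equation mentions z. Substituting into the earlier binding gives v := r(op(r(n, 4), cons(e, 2)), q(k, k)).
Delete trivial equation a ≐ a.
MGU = { v ↦ r(op(r(n, 4), cons(e, 2)), q(k, k)), z ↦ op(r(n, 4), cons(e, 2)) }, so v ↦ r(op(r(n, 4), cons(e, 2)), q(k, k)).

r(op(r(n, 4), cons(e, 2)), q(k, k))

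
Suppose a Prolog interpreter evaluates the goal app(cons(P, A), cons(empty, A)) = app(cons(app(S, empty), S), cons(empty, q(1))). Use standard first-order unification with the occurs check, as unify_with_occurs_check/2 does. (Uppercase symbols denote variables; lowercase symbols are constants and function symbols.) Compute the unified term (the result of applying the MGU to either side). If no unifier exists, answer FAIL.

app(cons(app(q(1), empty), q(1)), cons(empty, q(1)))

Decompose app/2: cons(P, A) = cons(app(S, empty), S),  cons(empty, A) = cons(empty, q(1)).
Decompose cons/2: P = app(S, empty),  A = S.
Bind P := app(S, empty); no other remaining equation mentions P.
Bind A := S; substituting into the remaining equation gives: cons(empty, S) = cons(empty, q(1)).
Decompose cons/2: empty = empty,  S = q(1).
Delete trivial equation empty = empty.
Bind S := q(1). Substituting into the earlier bindings gives P := app(q(1), empty), A := q(1).
Applying the MGU to either side gives app(cons(app(q(1), empty), q(1)), cons(empty, q(1))).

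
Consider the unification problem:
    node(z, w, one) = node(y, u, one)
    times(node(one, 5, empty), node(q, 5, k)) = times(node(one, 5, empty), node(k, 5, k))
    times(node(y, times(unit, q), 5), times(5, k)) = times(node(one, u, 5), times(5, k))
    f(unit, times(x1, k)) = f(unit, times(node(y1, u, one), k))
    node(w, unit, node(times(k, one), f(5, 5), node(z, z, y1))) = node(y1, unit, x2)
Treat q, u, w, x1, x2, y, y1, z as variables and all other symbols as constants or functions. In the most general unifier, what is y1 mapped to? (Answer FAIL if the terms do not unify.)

times(unit, k)

Decompose node/3: z = y,  w = u,  one = one.
Bind z := y; substituting into the one remaining equation that mentions z gives: node(w, unit, node(times(k, one), f(5, 5), node(y, y, y1))) = node(y1, unit, x2).
Bind w := u; substituting into the one remaining equation that mentions w gives: node(u, unit, node(times(k, one), f(5, 5), node(y, y, y1))) = node(y1, unit, x2).
Delete trivial equation one = one.
Decompose times/2: node(one, 5, empty) = node(one, 5, empty),  node(q, 5, k) = node(k, 5, k).
Delete trivial equation node(one, 5, empty) = node(one, 5, empty).
Decompose node/3: q = k,  5 = 5,  k = k.
Bind q := k; substituting into the one remaining equation that mentions q gives: times(node(y, times(unit, k), 5), times(5, k)) = times(node(one, u, 5), times(5, k)).
Delete trivial equation 5 = 5.
Delete trivial equation k = k.
Decompose times/2: node(y, times(unit, k), 5) = node(one, u, 5),  times(5, k) = times(5, k).
Decompose node/3: y = one,  times(unit, k) = u,  5 = 5.
Bind y := one; substituting into the one remaining equation that mentions y gives: node(u, unit, node(times(k, one), f(5, 5), node(one, one, y1))) = node(y1, unit, x2). Substituting into the earlier binding gives z := one.
Bind u := times(unit, k); substituting into the 2 remaining equations that mention u gives: f(unit, times(x1, k)) = f(unit, times(node(y1, times(unit, k), one), k)),  node(times(unit, k), unit, node(times(k, one), f(5, 5), node(one, one, y1))) = node(y1, unit, x2). Substituting into the earlier binding gives w := times(unit, k).
Delete trivial equation 5 = 5.
Delete trivial equation times(5, k) = times(5, k).
Decompose f/2: unit = unit,  times(x1, k) = times(node(y1, times(unit, k), one), k).
Delete trivial equation unit = unit.
Decompose times/2: x1 = node(y1, times(unit, k), one),  k = k.
Bind x1 := node(y1, times(unit, k), one); no other remaining equation mentions x1.
Delete trivial equation k = k.
Decompose node/3: times(unit, k) = y1,  unit = unit,  node(times(k, one), f(5, 5), node(one, one, y1)) = x2.
Bind y1 := times(unit, k); substituting into the one remaining equation that mentions y1 gives: node(times(k, one), f(5, 5), node(one, one, times(unit, k))) = x2. Substituting into the earlier binding gives x1 := node(times(unit, k), times(unit, k), one).
Delete trivial equation unit = unit.
Bind x2 := node(times(k, one), f(5, 5), node(one, one, times(unit, k))).
MGU = { z := one, w := times(unit, k), q := k, y := one, u := times(unit, k), x1 := node(times(unit, k), times(unit, k), one), y1 := times(unit, k), x2 := node(times(k, one), f(5, 5), node(one, one, times(unit, k))) }, so y1 := times(unit, k).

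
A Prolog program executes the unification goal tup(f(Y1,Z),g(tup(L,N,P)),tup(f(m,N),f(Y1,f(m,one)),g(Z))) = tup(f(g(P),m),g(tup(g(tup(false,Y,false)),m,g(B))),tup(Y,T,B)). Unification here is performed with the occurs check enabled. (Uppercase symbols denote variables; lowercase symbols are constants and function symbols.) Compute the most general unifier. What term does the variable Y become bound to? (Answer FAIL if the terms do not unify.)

f(m,m)

Decompose tup/3: f(Y1,Z) = f(g(P),m),  g(tup(L,N,P)) = g(tup(g(tup(false,Y,false)),m,g(B))),  tup(f(m,N),f(Y1,f(m,one)),g(Z)) = tup(Y,T,B).
Decompose f/2: Y1 = g(P),  Z = m.
Bind Y1 := g(P); substituting into the one remaining equation that mentions Y1 gives: tup(f(m,N),f(g(P),f(m,one)),g(Z)) = tup(Y,T,B).
Bind Z := m; substituting into the one remaining equation that mentions Z gives: tup(f(m,N),f(g(P),f(m,one)),g(m)) = tup(Y,T,B).
Decompose g/1: tup(L,N,P) = tup(g(tup(false,Y,false)),m,g(B)).
Decompose tup/3: L = g(tup(false,Y,false)),  N = m,  P = g(B).
Bind L := g(tup(false,Y,false)); no other remaining equation mentions L.
Bind N := m; substituting into the one remaining equation that mentions N gives: tup(f(m,m),f(g(P),f(m,one)),g(m)) = tup(Y,T,B).
Bind P := g(B); substituting into the remaining equation gives: tup(f(m,m),f(g(g(B)),f(m,one)),g(m)) = tup(Y,T,B). Substituting into the earlier binding gives Y1 := g(g(B)).
Decompose tup/3: f(m,m) = Y,  f(g(g(B)),f(m,one)) = T,  g(m) = B.
Bind Y := f(m,m); no other remaining equation mentions Y. Substituting into the earlier binding gives L := g(tup(false,f(m,m),false)).
Bind T := f(g(g(B)),f(m,one)); no other remaining equation mentions T.
Bind B := g(m). Substituting into the earlier bindings gives Y1 := g(g(g(m))), P := g(g(m)), T := f(g(g(g(m))),f(m,one)).
MGU = { Y1 = g(g(g(m))), Z = m, L = g(tup(false,f(m,m),false)), N = m, P = g(g(m)), Y = f(m,m), T = f(g(g(g(m))),f(m,one)), B = g(m) }, so Y = f(m,m).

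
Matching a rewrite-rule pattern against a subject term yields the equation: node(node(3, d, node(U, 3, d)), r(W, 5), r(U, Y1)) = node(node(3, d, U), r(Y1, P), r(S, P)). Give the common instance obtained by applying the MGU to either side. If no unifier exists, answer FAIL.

FAIL

Decompose node/3: node(3, d, node(U, 3, d)) = node(3, d, U),  r(W, 5) = r(Y1, P),  r(U, Y1) = r(S, P).
Decompose node/3: 3 = 3,  d = d,  node(U, 3, d) = U.
Delete trivial equation 3 = 3.
Delete trivial equation d = d.
Occurs check fails: U occurs in node(U, 3, d); the equation U = node(U, 3, d) has no finite solution.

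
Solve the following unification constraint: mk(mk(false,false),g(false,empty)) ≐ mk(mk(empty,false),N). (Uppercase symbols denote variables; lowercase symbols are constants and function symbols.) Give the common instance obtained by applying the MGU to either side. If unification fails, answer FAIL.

Decompose mk/2: mk(false,false) ≐ mk(empty,false),  g(false,empty) ≐ N.
Decompose mk/2: false ≐ empty,  false ≐ false.
Clash: constants false and empty differ; no unifier exists.

FAIL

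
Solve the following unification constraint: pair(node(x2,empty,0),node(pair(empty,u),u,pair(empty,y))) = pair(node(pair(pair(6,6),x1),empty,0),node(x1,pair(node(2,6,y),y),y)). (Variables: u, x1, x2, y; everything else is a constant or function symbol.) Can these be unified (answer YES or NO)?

Decompose pair/2: node(x2,empty,0) = node(pair(pair(6,6),x1),empty,0),  node(pair(empty,u),u,pair(empty,y)) = node(x1,pair(node(2,6,y),y),y).
Decompose node/3: x2 = pair(pair(6,6),x1),  empty = empty,  0 = 0.
Bind x2 := pair(pair(6,6),x1); no other remaining equation mentions x2.
Delete trivial equation empty = empty.
Delete trivial equation 0 = 0.
Decompose node/3: pair(empty,u) = x1,  u = pair(node(2,6,y),y),  pair(empty,y) = y.
Bind x1 := pair(empty,u); no other remaining equation mentions x1. Substituting into the earlier binding gives x2 := pair(pair(6,6),pair(empty,u)).
Bind u := pair(node(2,6,y),y); no other remaining equation mentions u. Substituting into the earlier bindings gives x2 := pair(pair(6,6),pair(empty,pair(node(2,6,y),y))), x1 := pair(empty,pair(node(2,6,y),y)).
Occurs check fails: y occurs in pair(empty,y); the equation y = pair(empty,y) has no finite solution.

NO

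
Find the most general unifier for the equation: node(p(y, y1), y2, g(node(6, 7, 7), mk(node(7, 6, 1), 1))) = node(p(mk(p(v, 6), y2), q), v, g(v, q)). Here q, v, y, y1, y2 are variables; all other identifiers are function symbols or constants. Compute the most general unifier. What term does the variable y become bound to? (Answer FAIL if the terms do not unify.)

Decompose node/3: p(y, y1) = p(mk(p(v, 6), y2), q),  y2 = v,  g(node(6, 7, 7), mk(node(7, 6, 1), 1)) = g(v, q).
Decompose p/2: y = mk(p(v, 6), y2),  y1 = q.
Bind y := mk(p(v, 6), y2); no other remaining equation mentions y.
Bind y1 := q; no other remaining equation mentions y1.
Bind y2 := v; no other remaining equation mentions y2. Substituting into the earlier binding gives y := mk(p(v, 6), v).
Decompose g/2: node(6, 7, 7) = v,  mk(node(7, 6, 1), 1) = q.
Bind v := node(6, 7, 7); no other remaining equation mentions v. Substituting into the earlier bindings gives y := mk(p(node(6, 7, 7), 6), node(6, 7, 7)), y2 := node(6, 7, 7).
Bind q := mk(node(7, 6, 1), 1). Substituting into the earlier binding gives y1 := mk(node(7, 6, 1), 1).
MGU = { y := mk(p(node(6, 7, 7), 6), node(6, 7, 7)), y1 := mk(node(7, 6, 1), 1), y2 := node(6, 7, 7), v := node(6, 7, 7), q := mk(node(7, 6, 1), 1) }, so y := mk(p(node(6, 7, 7), 6), node(6, 7, 7)).

mk(p(node(6, 7, 7), 6), node(6, 7, 7))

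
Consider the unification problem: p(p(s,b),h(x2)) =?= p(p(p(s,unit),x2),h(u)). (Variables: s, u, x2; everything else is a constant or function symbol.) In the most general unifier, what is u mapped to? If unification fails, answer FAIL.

Decompose p/2: p(s,b) =?= p(p(s,unit),x2),  h(x2) =?= h(u).
Decompose p/2: s =?= p(s,unit),  b =?= x2.
Occurs check fails: s occurs in p(s,unit); the equation s =?= p(s,unit) has no finite solution.

FAIL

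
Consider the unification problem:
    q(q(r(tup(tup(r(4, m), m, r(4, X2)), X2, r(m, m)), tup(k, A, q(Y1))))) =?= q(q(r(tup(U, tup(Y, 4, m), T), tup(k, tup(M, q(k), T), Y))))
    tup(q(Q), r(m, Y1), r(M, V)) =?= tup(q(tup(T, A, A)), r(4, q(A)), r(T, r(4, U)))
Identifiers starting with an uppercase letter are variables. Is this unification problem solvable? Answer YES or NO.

NO

Decompose q/1: q(r(tup(tup(r(4, m), m, r(4, X2)), X2, r(m, m)), tup(k, A, q(Y1)))) =?= q(r(tup(U, tup(Y, 4, m), T), tup(k, tup(M, q(k), T), Y))).
Decompose q/1: r(tup(tup(r(4, m), m, r(4, X2)), X2, r(m, m)), tup(k, A, q(Y1))) =?= r(tup(U, tup(Y, 4, m), T), tup(k, tup(M, q(k), T), Y)).
Decompose r/2: tup(tup(r(4, m), m, r(4, X2)), X2, r(m, m)) =?= tup(U, tup(Y, 4, m), T),  tup(k, A, q(Y1)) =?= tup(k, tup(M, q(k), T), Y).
Decompose tup/3: tup(r(4, m), m, r(4, X2)) =?= U,  X2 =?= tup(Y, 4, m),  r(m, m) =?= T.
Bind U := tup(r(4, m), m, r(4, X2)); substituting into the one remaining equation that mentions U gives: tup(q(Q), r(m, Y1), r(M, V)) =?= tup(q(tup(T, A, A)), r(4, q(A)), r(T, r(4, tup(r(4, m), m, r(4, X2))))).
Bind X2 := tup(Y, 4, m); substituting into the one remaining equation that mentions X2 gives: tup(q(Q), r(m, Y1), r(M, V)) =?= tup(q(tup(T, A, A)), r(4, q(A)), r(T, r(4, tup(r(4, m), m, r(4, tup(Y, 4, m)))))). Substituting into the earlier binding gives U := tup(r(4, m), m, r(4, tup(Y, 4, m))).
Bind T := r(m, m); substituting into the remaining equations gives: tup(k, A, q(Y1)) =?= tup(k, tup(M, q(k), r(m, m)), Y),  tup(q(Q), r(m, Y1), r(M, V)) =?= tup(q(tup(r(m, m), A, A)), r(4, q(A)), r(r(m, m), r(4, tup(r(4, m), m, r(4, tup(Y, 4, m)))))).
Decompose tup/3: k =?= k,  A =?= tup(M, q(k), r(m, m)),  q(Y1) =?= Y.
Delete trivial equation k =?= k.
Bind A := tup(M, q(k), r(m, m)); substituting into the one remaining equation that mentions A gives: tup(q(Q), r(m, Y1), r(M, V)) =?= tup(q(tup(r(m, m), tup(M, q(k), r(m, m)), tup(M, q(k), r(m, m)))), r(4, q(tup(M, q(k), r(m, m)))), r(r(m, m), r(4, tup(r(4, m), m, r(4, tup(Y, 4, m)))))).
Bind Y := q(Y1); substituting into the remaining equation gives: tup(q(Q), r(m, Y1), r(M, V)) =?= tup(q(tup(r(m, m), tup(M, q(k), r(m, m)), tup(M, q(k), r(m, m)))), r(4, q(tup(M, q(k), r(m, m)))), r(r(m, m), r(4, tup(r(4, m), m, r(4, tup(q(Y1), 4, m)))))). Substituting into the earlier bindings gives U := tup(r(4, m), m, r(4, tup(q(Y1), 4, m))), X2 := tup(q(Y1), 4, m).
Decompose tup/3: q(Q) =?= q(tup(r(m, m), tup(M, q(k), r(m, m)), tup(M, q(k), r(m, m)))),  r(m, Y1) =?= r(4, q(tup(M, q(k), r(m, m)))),  r(M, V) =?= r(r(m, m), r(4, tup(r(4, m), m, r(4, tup(q(Y1), 4, m))))).
Decompose q/1: Q =?= tup(r(m, m), tup(M, q(k), r(m, m)), tup(M, q(k), r(m, m))).
Bind Q := tup(r(m, m), tup(M, q(k), r(m, m)), tup(M, q(k), r(m, m))); no other remaining equation mentions Q.
Decompose r/2: m =?= 4,  Y1 =?= q(tup(M, q(k), r(m, m))).
Clash: constants m and 4 differ; no unifier exists.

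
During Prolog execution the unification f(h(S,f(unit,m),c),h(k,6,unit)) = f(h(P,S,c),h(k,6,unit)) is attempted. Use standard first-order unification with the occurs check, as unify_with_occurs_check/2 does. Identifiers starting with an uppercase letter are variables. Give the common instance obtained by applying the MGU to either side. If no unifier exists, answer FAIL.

Decompose f/2: h(S,f(unit,m),c) = h(P,S,c),  h(k,6,unit) = h(k,6,unit).
Decompose h/3: S = P,  f(unit,m) = S,  c = c.
Bind S := P; substituting into the one remaining equation that mentions S gives: f(unit,m) = P.
Bind P := f(unit,m); no other remaining equation mentions P. Substituting into the earlier binding gives S := f(unit,m).
Delete trivial equation c = c.
Delete trivial equation h(k,6,unit) = h(k,6,unit).
Applying the MGU to either side gives f(h(f(unit,m),f(unit,m),c),h(k,6,unit)).

f(h(f(unit,m),f(unit,m),c),h(k,6,unit))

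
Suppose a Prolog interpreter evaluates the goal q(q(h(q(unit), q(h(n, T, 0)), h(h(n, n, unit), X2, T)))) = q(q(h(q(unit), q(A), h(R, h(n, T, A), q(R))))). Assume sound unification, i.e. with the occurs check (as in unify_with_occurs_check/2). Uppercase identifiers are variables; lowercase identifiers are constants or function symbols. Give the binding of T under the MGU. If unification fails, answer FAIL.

q(h(n, n, unit))

Decompose q/1: q(h(q(unit), q(h(n, T, 0)), h(h(n, n, unit), X2, T))) = q(h(q(unit), q(A), h(R, h(n, T, A), q(R)))).
Decompose q/1: h(q(unit), q(h(n, T, 0)), h(h(n, n, unit), X2, T)) = h(q(unit), q(A), h(R, h(n, T, A), q(R))).
Decompose h/3: q(unit) = q(unit),  q(h(n, T, 0)) = q(A),  h(h(n, n, unit), X2, T) = h(R, h(n, T, A), q(R)).
Delete trivial equation q(unit) = q(unit).
Decompose q/1: h(n, T, 0) = A.
Bind A := h(n, T, 0); substituting into the remaining equation gives: h(h(n, n, unit), X2, T) = h(R, h(n, T, h(n, T, 0)), q(R)).
Decompose h/3: h(n, n, unit) = R,  X2 = h(n, T, h(n, T, 0)),  T = q(R).
Bind R := h(n, n, unit); substituting into the one remaining equation that mentions R gives: T = q(h(n, n, unit)).
Bind X2 := h(n, T, h(n, T, 0)); no other remaining equation mentions X2.
Bind T := q(h(n, n, unit)). Substituting into the earlier bindings gives A := h(n, q(h(n, n, unit)), 0), X2 := h(n, q(h(n, n, unit)), h(n, q(h(n, n, unit)), 0)).
MGU = { A -> h(n, q(h(n, n, unit)), 0), R -> h(n, n, unit), X2 -> h(n, q(h(n, n, unit)), h(n, q(h(n, n, unit)), 0)), T -> q(h(n, n, unit)) }, so T -> q(h(n, n, unit)).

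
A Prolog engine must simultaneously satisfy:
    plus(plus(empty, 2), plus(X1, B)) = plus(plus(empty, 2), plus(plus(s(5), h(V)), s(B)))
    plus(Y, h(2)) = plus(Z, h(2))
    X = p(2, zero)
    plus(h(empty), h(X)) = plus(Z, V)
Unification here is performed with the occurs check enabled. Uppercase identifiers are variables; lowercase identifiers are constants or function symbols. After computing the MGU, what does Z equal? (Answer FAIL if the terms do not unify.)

FAIL

Decompose plus/2: plus(empty, 2) = plus(empty, 2),  plus(X1, B) = plus(plus(s(5), h(V)), s(B)).
Delete trivial equation plus(empty, 2) = plus(empty, 2).
Decompose plus/2: X1 = plus(s(5), h(V)),  B = s(B).
Bind X1 := plus(s(5), h(V)); no other remaining equation mentions X1.
Occurs check fails: B occurs in s(B); the equation B = s(B) has no finite solution.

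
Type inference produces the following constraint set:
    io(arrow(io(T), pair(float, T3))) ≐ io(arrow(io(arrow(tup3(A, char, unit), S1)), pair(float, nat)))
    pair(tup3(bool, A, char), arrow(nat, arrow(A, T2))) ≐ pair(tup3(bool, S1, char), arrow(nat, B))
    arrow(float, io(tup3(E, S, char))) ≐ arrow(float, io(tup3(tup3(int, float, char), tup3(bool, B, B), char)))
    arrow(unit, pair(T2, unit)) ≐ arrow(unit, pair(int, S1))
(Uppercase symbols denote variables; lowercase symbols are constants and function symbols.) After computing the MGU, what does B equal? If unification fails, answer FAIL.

arrow(unit, int)

Decompose io/1: arrow(io(T), pair(float, T3)) ≐ arrow(io(arrow(tup3(A, char, unit), S1)), pair(float, nat)).
Decompose arrow/2: io(T) ≐ io(arrow(tup3(A, char, unit), S1)),  pair(float, T3) ≐ pair(float, nat).
Decompose io/1: T ≐ arrow(tup3(A, char, unit), S1).
Bind T := arrow(tup3(A, char, unit), S1); no other remaining equation mentions T.
Decompose pair/2: float ≐ float,  T3 ≐ nat.
Delete trivial equation float ≐ float.
Bind T3 := nat; no other remaining equation mentions T3.
Decompose pair/2: tup3(bool, A, char) ≐ tup3(bool, S1, char),  arrow(nat, arrow(A, T2)) ≐ arrow(nat, B).
Decompose tup3/3: bool ≐ bool,  A ≐ S1,  char ≐ char.
Delete trivial equation bool ≐ bool.
Bind A := S1; substituting into the one remaining equation that mentions A gives: arrow(nat, arrow(S1, T2)) ≐ arrow(nat, B). Substituting into the earlier binding gives T := arrow(tup3(S1, char, unit), S1).
Delete trivial equation char ≐ char.
Decompose arrow/2: nat ≐ nat,  arrow(S1, T2) ≐ B.
Delete trivial equation nat ≐ nat.
Bind B := arrow(S1, T2); substituting into the one remaining equation that mentions B gives: arrow(float, io(tup3(E, S, char))) ≐ arrow(float, io(tup3(tup3(int, float, char), tup3(bool, arrow(S1, T2), arrow(S1, T2)), char))).
Decompose arrow/2: float ≐ float,  io(tup3(E, S, char)) ≐ io(tup3(tup3(int, float, char), tup3(bool, arrow(S1, T2), arrow(S1, T2)), char)).
Delete trivial equation float ≐ float.
Decompose io/1: tup3(E, S, char) ≐ tup3(tup3(int, float, char), tup3(bool, arrow(S1, T2), arrow(S1, T2)), char).
Decompose tup3/3: E ≐ tup3(int, float, char),  S ≐ tup3(bool, arrow(S1, T2), arrow(S1, T2)),  char ≐ char.
Bind E := tup3(int, float, char); no other remaining equation mentions E.
Bind S := tup3(bool, arrow(S1, T2), arrow(S1, T2)); no other remaining equation mentions S.
Delete trivial equation char ≐ char.
Decompose arrow/2: unit ≐ unit,  pair(T2, unit) ≐ pair(int, S1).
Delete trivial equation unit ≐ unit.
Decompose pair/2: T2 ≐ int,  unit ≐ S1.
Bind T2 := int; no other remaining equation mentions T2. Substituting into the earlier bindings gives B := arrow(S1, int), S := tup3(bool, arrow(S1, int), arrow(S1, int)).
Bind S1 := unit. Substituting into the earlier bindings gives T := arrow(tup3(unit, char, unit), unit), A := unit, B := arrow(unit, int), S := tup3(bool, arrow(unit, int), arrow(unit, int)).
MGU = { T ↦ arrow(tup3(unit, char, unit), unit), T3 ↦ nat, A ↦ unit, B ↦ arrow(unit, int), E ↦ tup3(int, float, char), S ↦ tup3(bool, arrow(unit, int), arrow(unit, int)), T2 ↦ int, S1 ↦ unit }, so B ↦ arrow(unit, int).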